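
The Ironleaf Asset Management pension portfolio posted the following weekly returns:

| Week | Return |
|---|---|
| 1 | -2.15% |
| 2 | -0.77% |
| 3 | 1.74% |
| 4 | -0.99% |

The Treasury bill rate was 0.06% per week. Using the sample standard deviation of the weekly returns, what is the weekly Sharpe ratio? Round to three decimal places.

-0.368

μ = (-2.15 − 0.77 + 1.74 − 0.99) / 4 = -0.5425%
Sample σ = √[Σ(r − μ)² / 3] = √[8.0459 / 3] = √2.6820 = 1.6377%
Sharpe = (μ − rf) / σ = (-0.5425 − 0.06) / 1.6377 = -0.6025 / 1.6377 = -0.3679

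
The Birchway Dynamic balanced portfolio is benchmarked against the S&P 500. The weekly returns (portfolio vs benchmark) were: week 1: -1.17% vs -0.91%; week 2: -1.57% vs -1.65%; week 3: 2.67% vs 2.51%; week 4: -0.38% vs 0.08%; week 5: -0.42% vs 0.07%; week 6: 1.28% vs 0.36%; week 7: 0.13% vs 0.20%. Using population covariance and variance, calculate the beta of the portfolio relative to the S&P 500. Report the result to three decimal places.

1.077

r̄p = 0.0771%,  r̄m = 0.0943%
Cov = Σ(rp − r̄p)(rm − r̄m) / 7 = 1.5333
Var(rm) = Σ(rm − r̄m)² / 7 = 1.4242
β = Cov / Var = 1.5333 / 1.4242 = 1.0766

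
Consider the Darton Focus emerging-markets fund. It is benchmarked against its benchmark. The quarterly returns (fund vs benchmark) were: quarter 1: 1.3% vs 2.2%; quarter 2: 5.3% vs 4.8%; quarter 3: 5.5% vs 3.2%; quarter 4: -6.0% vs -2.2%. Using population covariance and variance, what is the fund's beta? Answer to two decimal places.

1.74

r̄p = 1.5250%,  r̄m = 2.0000%
Cov = Σ(rp − r̄p)(rm − r̄m) / 4 = 11.7250
Var(rm) = Σ(rm − r̄m)² / 4 = 6.7400
β = Cov / Var = 11.7250 / 6.7400 = 1.7396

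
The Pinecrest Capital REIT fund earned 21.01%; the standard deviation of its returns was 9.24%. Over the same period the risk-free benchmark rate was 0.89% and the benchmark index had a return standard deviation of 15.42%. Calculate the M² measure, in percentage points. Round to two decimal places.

Sharpe = (Rp − Rf) / σp = (21.01% − 0.89%) / 9.24% = 2.1775
M² = Rf + Sharpe × σm = 0.89% + 2.1775 × 15.42% = 34.4671%

34.47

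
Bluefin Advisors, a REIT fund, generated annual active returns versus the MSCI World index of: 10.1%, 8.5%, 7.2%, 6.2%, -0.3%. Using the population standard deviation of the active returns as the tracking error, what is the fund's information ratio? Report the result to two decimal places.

1.78

r̄ = (10.1 + 8.5 + 7.2 + 6.2 − 0.3) / 5 = 31.70 / 5 = 6.3400%
Σ(r − r̄)² = (10.1 − 6.3400)² + (8.5 − 6.3400)² + … = 63.6520
σ = √[63.6520 / 5] = 3.5680%
IR = r̄ / tracking error = 6.3400 / 3.5680 = 1.7769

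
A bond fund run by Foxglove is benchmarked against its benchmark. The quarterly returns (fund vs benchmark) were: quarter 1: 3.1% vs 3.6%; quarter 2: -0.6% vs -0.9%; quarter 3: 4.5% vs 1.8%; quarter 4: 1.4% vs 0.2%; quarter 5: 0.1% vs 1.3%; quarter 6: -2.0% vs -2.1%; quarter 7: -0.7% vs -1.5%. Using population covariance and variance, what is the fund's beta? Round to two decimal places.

0.96

r̄p = 0.8286%,  r̄m = 0.3429%
Cov = Σ(rp − r̄p)(rm − r̄m) / 7 = 3.3531
Var(rm) = Σ(rm − r̄m)² / 7 = 3.5110
β = Cov / Var = 3.3531 / 3.5110 = 0.9550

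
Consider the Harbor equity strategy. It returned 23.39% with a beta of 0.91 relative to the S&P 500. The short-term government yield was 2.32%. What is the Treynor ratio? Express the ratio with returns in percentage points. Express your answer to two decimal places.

Treynor = (Rp − Rf) / β = (23.39% − 2.32%) / 0.91 = 21.07 / 0.91 = 23.1538

23.15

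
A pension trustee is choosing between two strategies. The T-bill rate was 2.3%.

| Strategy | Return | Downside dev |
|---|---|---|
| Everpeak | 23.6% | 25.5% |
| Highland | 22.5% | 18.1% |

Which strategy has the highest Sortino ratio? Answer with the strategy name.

Everpeak: Sortino ratio = (23.6% − 2.3%) / 25.5% = 0.835
Highland: Sortino ratio = (22.5% − 2.3%) / 18.1% = 1.116
Highest: Highland (1.116).

Highland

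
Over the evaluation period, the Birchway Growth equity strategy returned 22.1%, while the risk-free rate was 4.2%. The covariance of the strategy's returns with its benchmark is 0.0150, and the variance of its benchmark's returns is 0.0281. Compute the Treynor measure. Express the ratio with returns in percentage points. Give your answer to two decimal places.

33.53

β = Cov / Var = 0.0150 / 0.0281 = 0.5338
Treynor = (Rp − Rf) / β = (22.1% − 4.2%) / 0.5338 = 17.90 / 0.5338 = 33.5332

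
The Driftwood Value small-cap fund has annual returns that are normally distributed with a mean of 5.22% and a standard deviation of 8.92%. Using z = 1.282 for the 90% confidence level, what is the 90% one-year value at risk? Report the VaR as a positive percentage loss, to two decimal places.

VaR (as % loss) = −(μ − z·σ) = −(5.22% − 1.282 × 8.92%) = −(-6.21544%) = 6.21544%

6.22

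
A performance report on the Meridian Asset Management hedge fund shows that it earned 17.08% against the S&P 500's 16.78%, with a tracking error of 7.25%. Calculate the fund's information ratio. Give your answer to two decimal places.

0.04

IR = (Rp − Rb) / TE = (17.08% − 16.78%) / 7.25% = 0.30% / 7.25% = 0.0414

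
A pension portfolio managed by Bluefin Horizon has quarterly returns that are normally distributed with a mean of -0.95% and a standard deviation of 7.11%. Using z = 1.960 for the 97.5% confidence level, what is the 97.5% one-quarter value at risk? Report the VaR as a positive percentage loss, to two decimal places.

VaR (as % loss) = −(μ − z·σ) = −(-0.95% − 1.960 × 7.11%) = −(-14.8856%) = 14.8856%

14.89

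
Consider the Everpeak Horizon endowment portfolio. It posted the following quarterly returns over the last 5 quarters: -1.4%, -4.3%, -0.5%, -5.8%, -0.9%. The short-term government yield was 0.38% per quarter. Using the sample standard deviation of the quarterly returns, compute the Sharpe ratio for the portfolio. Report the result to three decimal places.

Mean return μ = -12.90 / 5 = -2.5800%
Σ(r − μ)² = (-1.4 − (-2.5800))² + (-4.3 − (-2.5800))² + … = 21.8680
σ = √[21.8680 / 4] = 2.3382%
Sharpe = (μ − rf) / σ = (-2.5800 − 0.38) / 2.3382 = -2.9600 / 2.3382 = -1.2659

-1.266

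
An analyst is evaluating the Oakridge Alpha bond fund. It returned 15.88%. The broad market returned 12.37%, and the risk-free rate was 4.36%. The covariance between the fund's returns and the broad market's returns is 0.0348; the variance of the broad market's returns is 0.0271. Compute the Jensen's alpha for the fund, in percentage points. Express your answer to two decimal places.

β = Cov / Var = 0.0348 / 0.0271 = 1.2841
E[R] = Rf + β(Rm − Rf) = 4.36% + 1.2841 × (12.37% − 4.36%) = 14.6456%
α = Rp − E[R] = 15.88% − 14.6456% = 1.2344

1.23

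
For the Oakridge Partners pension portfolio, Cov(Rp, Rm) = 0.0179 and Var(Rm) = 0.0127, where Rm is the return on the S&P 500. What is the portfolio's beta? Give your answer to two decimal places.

β = Cov(Rp, Rm) / Var(Rm) = 0.0179 / 0.0127 = 1.4094

1.41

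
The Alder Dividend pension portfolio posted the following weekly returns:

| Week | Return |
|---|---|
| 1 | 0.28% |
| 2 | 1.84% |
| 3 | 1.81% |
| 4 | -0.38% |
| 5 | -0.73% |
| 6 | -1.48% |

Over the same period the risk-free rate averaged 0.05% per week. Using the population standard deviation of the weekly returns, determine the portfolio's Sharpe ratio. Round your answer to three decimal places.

0.139

r̄ = (0.28 + 1.84 + 1.81 − 0.38 − 0.73 − 1.48) / 6 = 1.340 / 6 = 0.2233%
Σ(r − r̄)² = (0.28 − 0.2233)² + (1.84 − 0.2233)² + … = 9.3085
population σ = √(9.3085 / 6) = √1.5514 = 1.2456%
Sharpe = (r̄ − rf) / σ = (0.2233 − 0.05) / 1.2456 = 0.1733 / 1.2456 = 0.1391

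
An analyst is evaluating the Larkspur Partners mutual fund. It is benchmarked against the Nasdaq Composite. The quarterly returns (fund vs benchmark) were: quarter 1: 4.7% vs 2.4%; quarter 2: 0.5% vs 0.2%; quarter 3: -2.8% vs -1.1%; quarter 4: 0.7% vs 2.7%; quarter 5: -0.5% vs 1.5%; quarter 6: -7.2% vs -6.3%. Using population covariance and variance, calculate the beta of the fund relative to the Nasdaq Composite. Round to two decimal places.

r̄p = -0.7667%,  r̄m = -0.1000%
Cov = Σ(rp − r̄p)(rm − r̄m) / 6 = 10.0833
Var(rm) = Σ(rm − r̄m)² / 6 = 9.3633
β = Cov / Var = 10.0833 / 9.3633 = 1.0769

1.08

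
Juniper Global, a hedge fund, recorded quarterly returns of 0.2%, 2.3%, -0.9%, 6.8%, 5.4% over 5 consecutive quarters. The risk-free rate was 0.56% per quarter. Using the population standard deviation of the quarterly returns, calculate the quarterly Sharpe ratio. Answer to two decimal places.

0.75

r̄ = (0.2 + 2.3 − 0.9 + 6.8 + 5.4) / 5 = 2.7600%
Population σ = √[Σ(r − r̄)² / 5] = √[43.4520 / 5] = √8.6904 = 2.9479%
Sharpe = (r̄ − rf) / σ = (2.7600 − 0.56) / 2.9479 = 2.2000 / 2.9479 = 0.7463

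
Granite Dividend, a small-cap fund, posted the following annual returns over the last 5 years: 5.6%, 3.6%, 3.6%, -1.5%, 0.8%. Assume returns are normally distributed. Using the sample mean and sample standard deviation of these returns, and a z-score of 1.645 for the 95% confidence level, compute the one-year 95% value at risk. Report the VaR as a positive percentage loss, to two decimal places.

μ = (5.6 + 3.6 + 3.6 − 1.5 + 0.8) / 5 = 2.4200%
Σ(r − μ)² = (5.6 − 2.4200)² + (3.6 − 2.4200)² + (3.6 − 2.4200)² + … = 30.8880
σ = √[30.8880 / 4] = 2.7788%
VaR = −(μ − z·σ) = −(2.4200 − 1.645 × 2.7788) = −(-2.1511) = 2.1511%

2.15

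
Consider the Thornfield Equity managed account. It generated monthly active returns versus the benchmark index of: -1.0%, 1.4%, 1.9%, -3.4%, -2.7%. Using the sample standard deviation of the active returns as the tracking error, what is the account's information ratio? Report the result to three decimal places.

-0.320

μ = (-1 + 1.4 + 1.9 − 3.4 − 2.7) / 5 = -0.7600%
Sample σ = √[Σ(r − μ)² / 4] = √[22.5320 / 4] = √5.6330 = 2.3734%
IR = μ / tracking error = -0.7600 / 2.3734 = -0.3202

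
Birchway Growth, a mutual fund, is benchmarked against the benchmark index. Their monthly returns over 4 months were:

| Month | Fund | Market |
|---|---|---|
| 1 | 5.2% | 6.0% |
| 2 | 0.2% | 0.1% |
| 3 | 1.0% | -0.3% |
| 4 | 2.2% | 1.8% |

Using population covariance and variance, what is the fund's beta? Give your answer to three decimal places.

r̄p = 2.1500%,  r̄m = 1.9000%
Cov = Σ(rp − r̄p)(rm − r̄m) / 4 = 4.6350
Var(rm) = Σ(rm − r̄m)² / 4 = 6.2250
β = Cov / Var = 4.6350 / 6.2250 = 0.7446

0.745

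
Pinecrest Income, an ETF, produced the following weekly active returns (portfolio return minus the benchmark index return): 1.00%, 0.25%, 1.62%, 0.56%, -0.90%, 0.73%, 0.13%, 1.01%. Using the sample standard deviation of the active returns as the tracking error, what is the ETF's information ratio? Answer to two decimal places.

r̄ = (1 + 0.25 + 1.62 + 0.56 − 0.9 + 0.73 + 0.13 + 1.01) / 8 = 4.400 / 8 = 0.5500%
Σ(r − r̄)² = (1 − 0.5500)² + (0.25 − 0.5500)² + (1.62 − 0.5500)² + … = 3.9604
σ = √[3.9604 / 7] = 0.7522%
IR = r̄ / tracking error = 0.5500 / 0.7522 = 0.7312

0.73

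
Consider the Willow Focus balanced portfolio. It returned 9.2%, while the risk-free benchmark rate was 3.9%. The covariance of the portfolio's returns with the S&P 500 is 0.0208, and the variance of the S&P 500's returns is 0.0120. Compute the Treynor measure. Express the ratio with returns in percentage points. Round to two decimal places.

3.06

β = Cov / Var = 0.0208 / 0.0120 = 1.7333
Treynor = (Rp − Rf) / β = (9.2% − 3.9%) / 1.7333 = 5.30 / 1.7333 = 3.0578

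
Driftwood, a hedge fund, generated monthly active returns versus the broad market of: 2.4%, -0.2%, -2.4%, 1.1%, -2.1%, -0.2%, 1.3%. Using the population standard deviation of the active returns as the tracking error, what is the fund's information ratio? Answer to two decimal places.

r̄ = (2.4 − 0.2 − 2.4 + 1.1 − 2.1 − 0.2 + 1.3) / 7 = -0.0143%
Population σ = √[Σ(r − r̄)² / 7] = √[18.9086 / 7] = √2.7012 = 1.6435%
IR = r̄ / tracking error = -0.0143 / 1.6435 = -0.0087

-0.01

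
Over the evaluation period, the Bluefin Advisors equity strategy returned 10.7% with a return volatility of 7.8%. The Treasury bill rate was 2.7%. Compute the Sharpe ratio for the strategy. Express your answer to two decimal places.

1.03

Sharpe = (Rp − Rf) / σp = (10.7% − 2.7%) / 7.8% = 8.00% / 7.8% = 1.0256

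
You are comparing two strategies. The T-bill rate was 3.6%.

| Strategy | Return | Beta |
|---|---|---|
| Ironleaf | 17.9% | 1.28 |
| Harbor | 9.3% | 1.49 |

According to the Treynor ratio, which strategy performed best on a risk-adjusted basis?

Ironleaf

Ironleaf: Treynor = (17.9% − 3.6%) / 1.28 = 11.172
Harbor: Treynor = (9.3% − 3.6%) / 1.49 = 3.826
Highest: Ironleaf (11.172).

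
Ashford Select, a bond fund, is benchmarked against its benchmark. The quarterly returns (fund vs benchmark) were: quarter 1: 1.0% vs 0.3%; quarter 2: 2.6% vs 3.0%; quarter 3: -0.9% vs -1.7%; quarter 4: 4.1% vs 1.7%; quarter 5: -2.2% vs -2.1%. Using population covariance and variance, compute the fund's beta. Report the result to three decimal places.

1.059

r̄p = 0.9200%,  r̄m = 0.2400%
Cov = Σ(rp − r̄p)(rm − r̄m) / 5 = 4.0232
Var(rm) = Σ(rm − r̄m)² / 5 = 3.7984
β = Cov / Var = 4.0232 / 3.7984 = 1.0592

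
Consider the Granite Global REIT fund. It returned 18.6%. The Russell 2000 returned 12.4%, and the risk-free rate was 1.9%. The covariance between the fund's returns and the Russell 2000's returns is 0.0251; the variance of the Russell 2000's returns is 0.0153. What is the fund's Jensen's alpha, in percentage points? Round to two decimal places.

β = Cov / Var = 0.0251 / 0.0153 = 1.6405
E[R] = Rf + β(Rm − Rf) = 1.9% + 1.6405 × (12.4% − 1.9%) = 19.1253%
α = Rp − E[R] = 18.6% − 19.1253% = -0.5253

-0.53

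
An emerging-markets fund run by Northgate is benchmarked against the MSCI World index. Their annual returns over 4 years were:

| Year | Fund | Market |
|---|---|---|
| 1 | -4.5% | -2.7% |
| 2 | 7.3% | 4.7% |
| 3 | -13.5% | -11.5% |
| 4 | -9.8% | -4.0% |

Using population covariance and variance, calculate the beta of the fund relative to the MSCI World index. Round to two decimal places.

r̄p = -5.1250%,  r̄m = -3.3750%
Cov = Σ(rp − r̄p)(rm − r̄m) / 4 = 42.9306
Var(rm) = Σ(rm − r̄m)² / 4 = 33.0169
β = Cov / Var = 42.9306 / 33.0169 = 1.3003

1.30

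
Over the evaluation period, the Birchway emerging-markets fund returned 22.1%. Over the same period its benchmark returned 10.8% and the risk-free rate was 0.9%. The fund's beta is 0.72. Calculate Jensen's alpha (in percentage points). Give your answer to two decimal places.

14.07

CAPM expected return = Rf + β(Rm − Rf) = 0.9% + 0.72 × (10.8% − 0.9%) = 0.9 + 0.72 × 9.90 = 8.0280%
Jensen's α = Rp − E[R] = 22.1% − 8.0280% = 14.0720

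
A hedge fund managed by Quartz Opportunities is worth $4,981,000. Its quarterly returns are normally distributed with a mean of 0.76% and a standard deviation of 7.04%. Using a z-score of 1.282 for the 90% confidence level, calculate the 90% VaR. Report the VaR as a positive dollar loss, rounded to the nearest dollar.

Return at the 90% tail: μ − z·σ = 0.76% − 1.282 × 7.04% = 0.76 − 9.02528 = -8.26528%
VaR = −(-8.26528%) × $4,981,000 = 8.26528% × $4,981,000 = $411,694

$411,694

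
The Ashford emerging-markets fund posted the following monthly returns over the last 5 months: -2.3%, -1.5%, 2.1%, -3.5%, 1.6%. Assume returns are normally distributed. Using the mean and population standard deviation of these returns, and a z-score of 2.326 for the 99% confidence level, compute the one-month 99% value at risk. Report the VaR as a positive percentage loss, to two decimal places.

5.83

r̄ = (-2.3 − 1.5 + 2.1 − 3.5 + 1.6) / 5 = -3.60 / 5 = -0.7200%
Population σ = √[Σ(r − r̄)² / 5] = √[24.1680 / 5] = √4.8336 = 2.1985%
VaR = −(r̄ − z·σ) = −(-0.7200 − 2.326 × 2.1985) = −(-5.8337) = 5.8337%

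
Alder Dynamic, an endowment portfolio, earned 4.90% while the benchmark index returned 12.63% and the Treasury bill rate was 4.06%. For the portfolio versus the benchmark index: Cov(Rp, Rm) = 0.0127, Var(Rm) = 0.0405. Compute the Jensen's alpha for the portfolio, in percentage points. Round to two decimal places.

-1.85

β = Cov / Var = 0.0127 / 0.0405 = 0.3136
E[R] = Rf + β(Rm − Rf) = 4.06% + 0.3136 × (12.63% − 4.06%) = 6.7476%
α = Rp − E[R] = 4.90% − 6.7476% = -1.8476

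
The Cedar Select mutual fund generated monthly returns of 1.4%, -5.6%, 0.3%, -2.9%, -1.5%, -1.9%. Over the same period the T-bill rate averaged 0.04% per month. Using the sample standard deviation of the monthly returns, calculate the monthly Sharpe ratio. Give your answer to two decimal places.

-0.71

r̄ = (1.4 − 5.6 + 0.3 − 2.9 − 1.5 − 1.9) / 6 = -10.20 / 6 = -1.7000%
Σ(r − r̄)² = (1.4 − (-1.7000))² + (-5.6 − (-1.7000))² + … = 30.3400
σ = √[30.3400 / 5] = 2.4633%
Sharpe = (r̄ − rf) / σ = (-1.7000 − 0.04) / 2.4633 = -1.7400 / 2.4633 = -0.7064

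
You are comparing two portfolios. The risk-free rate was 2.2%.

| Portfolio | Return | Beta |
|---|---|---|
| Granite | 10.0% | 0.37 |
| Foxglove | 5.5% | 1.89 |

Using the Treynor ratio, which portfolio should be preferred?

Granite: Treynor = (10.0% − 2.2%) / 0.37 = 21.081
Foxglove: Treynor = (5.5% − 2.2%) / 1.89 = 1.746
Highest: Granite (21.081).

Granite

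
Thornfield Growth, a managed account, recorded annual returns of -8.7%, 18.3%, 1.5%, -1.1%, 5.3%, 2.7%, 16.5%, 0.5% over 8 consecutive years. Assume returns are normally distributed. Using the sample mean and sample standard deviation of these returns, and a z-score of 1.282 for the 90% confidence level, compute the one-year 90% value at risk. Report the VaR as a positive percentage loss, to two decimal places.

r̄ = (-8.7 + 18.3 + 1.5 − 1.1 + 5.3 + 2.7 + 16.5 + 0.5) / 8 = 4.3750%
Sample std dev = √[568.7950 / 7] = 9.0142%
VaR = −(r̄ − z·σ) = −(4.3750 − 1.282 × 9.0142) = −(-7.1812) = 7.1812%

7.18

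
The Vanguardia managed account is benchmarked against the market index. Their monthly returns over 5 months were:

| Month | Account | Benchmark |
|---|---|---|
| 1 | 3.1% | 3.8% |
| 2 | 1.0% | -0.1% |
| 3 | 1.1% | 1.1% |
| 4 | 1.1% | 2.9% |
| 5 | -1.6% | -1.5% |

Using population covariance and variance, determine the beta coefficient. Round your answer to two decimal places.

0.68

r̄p = 0.9400%,  r̄m = 1.2400%
Cov = Σ(rp − r̄p)(rm − r̄m) / 5 = 2.5304
Var(rm) = Σ(rm − r̄m)² / 5 = 3.7264
β = Cov / Var = 2.5304 / 3.7264 = 0.6790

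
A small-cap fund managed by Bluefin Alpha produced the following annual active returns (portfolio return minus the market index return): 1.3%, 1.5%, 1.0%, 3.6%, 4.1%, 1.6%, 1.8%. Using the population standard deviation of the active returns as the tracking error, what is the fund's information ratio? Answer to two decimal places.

1.90

r̄ = (1.3 + 1.5 + 1 + 3.6 + 4.1 + 1.6 + 1.8) / 7 = 2.1286%
Σ(r − r̄)² = 8.7943; population σ = √(8.7943/7) = 1.1209%
IR = r̄ / tracking error = 2.1286 / 1.1209 = 1.8990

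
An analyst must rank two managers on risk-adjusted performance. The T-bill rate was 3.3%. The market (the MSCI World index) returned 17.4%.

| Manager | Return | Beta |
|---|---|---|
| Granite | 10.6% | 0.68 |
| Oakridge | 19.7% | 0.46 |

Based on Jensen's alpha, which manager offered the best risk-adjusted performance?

Oakridge

Granite: α = 10.6% − [3.3% + 0.68 × (17.4% − 3.3%)] = -2.288
Oakridge: α = 19.7% − [3.3% + 0.46 × (17.4% − 3.3%)] = 9.914
Highest: Oakridge (9.914).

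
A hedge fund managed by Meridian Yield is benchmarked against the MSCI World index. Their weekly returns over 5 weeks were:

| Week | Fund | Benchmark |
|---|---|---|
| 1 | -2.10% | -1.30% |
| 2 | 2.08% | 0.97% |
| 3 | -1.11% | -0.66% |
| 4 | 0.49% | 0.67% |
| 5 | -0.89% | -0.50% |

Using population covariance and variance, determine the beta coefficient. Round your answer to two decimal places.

1.65

r̄p = -0.3060%,  r̄m = -0.1640%
Cov = Σ(rp − r̄p)(rm − r̄m) / 5 = 1.2005
Var(rm) = Σ(rm − r̄m)² / 5 = 0.7262
β = Cov / Var = 1.2005 / 0.7262 = 1.6531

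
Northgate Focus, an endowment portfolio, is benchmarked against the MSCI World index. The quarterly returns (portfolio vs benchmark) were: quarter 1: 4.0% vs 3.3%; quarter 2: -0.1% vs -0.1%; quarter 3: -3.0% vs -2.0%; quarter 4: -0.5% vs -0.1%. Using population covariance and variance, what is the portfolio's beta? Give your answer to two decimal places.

1.31

r̄p = 0.1000%,  r̄m = 0.2750%
Cov = Σ(rp − r̄p)(rm − r̄m) / 4 = 4.7875
Var(rm) = Σ(rm − r̄m)² / 4 = 3.6519
β = Cov / Var = 4.7875 / 3.6519 = 1.3110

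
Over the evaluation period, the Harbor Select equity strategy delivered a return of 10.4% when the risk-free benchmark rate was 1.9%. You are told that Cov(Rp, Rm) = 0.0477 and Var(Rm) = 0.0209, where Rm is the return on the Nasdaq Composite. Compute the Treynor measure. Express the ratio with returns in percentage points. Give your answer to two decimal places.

3.72

β = Cov / Var = 0.0477 / 0.0209 = 2.2823
Treynor = (Rp − Rf) / β = (10.4% − 1.9%) / 2.2823 = 8.50 / 2.2823 = 3.7243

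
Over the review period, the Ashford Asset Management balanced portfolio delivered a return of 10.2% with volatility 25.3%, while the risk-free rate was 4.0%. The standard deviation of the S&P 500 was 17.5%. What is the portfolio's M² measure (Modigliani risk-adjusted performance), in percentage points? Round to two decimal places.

Sharpe = (Rp − Rf) / σp = (10.2% − 4.0%) / 25.3% = 0.2451
M² = Rf + Sharpe × σm = 4.0% + 0.2451 × 17.5% = 8.2893%

8.29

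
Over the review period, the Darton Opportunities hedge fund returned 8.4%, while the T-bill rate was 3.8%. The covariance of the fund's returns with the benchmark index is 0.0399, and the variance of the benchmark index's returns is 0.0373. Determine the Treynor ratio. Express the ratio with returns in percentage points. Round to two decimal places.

β = Cov / Var = 0.0399 / 0.0373 = 1.0697
Treynor = (Rp − Rf) / β = (8.4% − 3.8%) / 1.0697 = 4.60 / 1.0697 = 4.3003

4.30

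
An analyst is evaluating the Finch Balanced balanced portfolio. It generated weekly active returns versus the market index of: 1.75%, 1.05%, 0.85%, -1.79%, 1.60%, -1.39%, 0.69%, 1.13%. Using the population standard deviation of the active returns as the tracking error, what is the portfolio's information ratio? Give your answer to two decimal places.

0.39

r̄ = (1.75 + 1.05 + 0.85 − 1.79 + 1.6 − 1.39 + 0.69 + 1.13) / 8 = 0.4863%
Σ(r − r̄)² = (1.75 − 0.4863)² + (1.05 − 0.4863)² + (0.85 − 0.4863)² + … = 12.4452
population σ = √(12.4452 / 8) = √1.5557 = 1.2473%
IR = r̄ / tracking error = 0.4863 / 1.2473 = 0.3899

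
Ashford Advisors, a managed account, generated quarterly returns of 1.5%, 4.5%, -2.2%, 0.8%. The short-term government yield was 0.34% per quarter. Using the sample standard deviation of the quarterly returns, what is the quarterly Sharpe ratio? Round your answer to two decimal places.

Mean return μ = 4.60 / 4 = 1.1500%
Σ(r − μ)² = 22.6900; sample σ = √(22.6900/3) = 2.7502%
Sharpe = (μ − rf) / σ = (1.1500 − 0.34) / 2.7502 = 0.8100 / 2.7502 = 0.2945

0.29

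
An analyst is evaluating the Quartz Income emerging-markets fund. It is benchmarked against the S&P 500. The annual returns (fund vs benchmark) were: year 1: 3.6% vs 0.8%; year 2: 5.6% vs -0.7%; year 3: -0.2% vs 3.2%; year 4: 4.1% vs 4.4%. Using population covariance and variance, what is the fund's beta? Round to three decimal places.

r̄p = 3.2750%,  r̄m = 1.9250%
Cov = Σ(rp − r̄p)(rm − r̄m) / 4 = -2.2144
Var(rm) = Σ(rm − r̄m)² / 4 = 3.9769
β = Cov / Var = -2.2144 / 3.9769 = -0.5568

-0.557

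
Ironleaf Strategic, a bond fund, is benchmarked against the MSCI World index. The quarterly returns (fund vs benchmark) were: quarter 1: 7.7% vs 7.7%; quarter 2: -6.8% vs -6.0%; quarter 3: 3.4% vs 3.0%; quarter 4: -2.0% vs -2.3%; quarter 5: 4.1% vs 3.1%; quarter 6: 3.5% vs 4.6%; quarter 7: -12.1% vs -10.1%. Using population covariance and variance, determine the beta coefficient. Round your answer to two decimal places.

1.10

r̄p = -0.3143%,  r̄m = 0.0000%
Cov = Σ(rp − r̄p)(rm − r̄m) / 7 = 37.9871
Var(rm) = Σ(rm − r̄m)² / 7 = 34.6229
β = Cov / Var = 37.9871 / 34.6229 = 1.0972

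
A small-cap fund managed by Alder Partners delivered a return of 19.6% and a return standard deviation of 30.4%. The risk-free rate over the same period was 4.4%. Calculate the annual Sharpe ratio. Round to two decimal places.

0.50

Sharpe = (Rp − Rf) / σp = (19.6% − 4.4%) / 30.4% = 15.20% / 30.4% = 0.5000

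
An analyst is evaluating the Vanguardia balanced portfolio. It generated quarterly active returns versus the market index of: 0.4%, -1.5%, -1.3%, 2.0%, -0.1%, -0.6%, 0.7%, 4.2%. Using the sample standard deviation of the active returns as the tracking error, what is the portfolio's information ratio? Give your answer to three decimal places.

0.252

μ = (0.4 − 1.5 − 1.3 + 2 − 0.1 − 0.6 + 0.7 + 4.2) / 8 = 3.80 / 8 = 0.4750%
Σ(r − μ)² = (0.4 − 0.4750)² + (-1.5 − 0.4750)² + (-1.3 − 0.4750)² + … = 24.7950
sample σ = √(24.7950 / 7) = √3.5421 = 1.8820%
IR = μ / tracking error = 0.4750 / 1.8820 = 0.2524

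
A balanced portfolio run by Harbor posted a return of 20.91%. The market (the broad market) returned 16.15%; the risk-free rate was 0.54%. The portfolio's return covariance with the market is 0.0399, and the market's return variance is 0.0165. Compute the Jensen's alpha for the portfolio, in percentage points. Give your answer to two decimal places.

β = Cov / Var = 0.0399 / 0.0165 = 2.4182
E[R] = Rf + β(Rm − Rf) = 0.54% + 2.4182 × (16.15% − 0.54%) = 38.2881%
α = Rp − E[R] = 20.91% − 38.2881% = -17.3781

-17.38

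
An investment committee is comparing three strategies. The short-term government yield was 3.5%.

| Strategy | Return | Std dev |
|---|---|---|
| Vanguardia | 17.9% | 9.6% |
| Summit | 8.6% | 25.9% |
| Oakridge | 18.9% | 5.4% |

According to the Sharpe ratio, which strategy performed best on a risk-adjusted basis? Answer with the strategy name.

Oakridge

Vanguardia: Sharpe ratio = (17.9% − 3.5%) / 9.6% = 1.500
Summit: Sharpe ratio = (8.6% − 3.5%) / 25.9% = 0.197
Oakridge: Sharpe ratio = (18.9% − 3.5%) / 5.4% = 2.852
Highest: Oakridge (2.852).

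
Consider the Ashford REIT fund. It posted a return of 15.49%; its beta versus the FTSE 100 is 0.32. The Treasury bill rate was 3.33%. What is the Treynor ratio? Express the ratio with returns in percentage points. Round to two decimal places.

38.00

Treynor = (Rp − Rf) / β = (15.49% − 3.33%) / 0.32 = 12.16 / 0.32 = 38.0000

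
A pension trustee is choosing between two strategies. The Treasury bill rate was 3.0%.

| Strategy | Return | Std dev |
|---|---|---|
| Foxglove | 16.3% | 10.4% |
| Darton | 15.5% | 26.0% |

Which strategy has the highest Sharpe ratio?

Foxglove: Sharpe ratio = (16.3% − 3.0%) / 10.4% = 1.279
Darton: Sharpe ratio = (15.5% − 3.0%) / 26.0% = 0.481
Highest: Foxglove (1.279).

Foxglove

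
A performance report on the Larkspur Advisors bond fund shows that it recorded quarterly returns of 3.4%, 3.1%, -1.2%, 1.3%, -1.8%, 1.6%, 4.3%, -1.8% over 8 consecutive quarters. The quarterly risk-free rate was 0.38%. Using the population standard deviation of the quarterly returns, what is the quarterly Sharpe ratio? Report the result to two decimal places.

r̄ = (3.4 + 3.1 − 1.2 + 1.3 − 1.8 + 1.6 + 4.3 − 1.8) / 8 = 1.1125%
Σ(r − r̄)² = 41.9288; population σ = √(41.9288/8) = 2.2893%
Sharpe = (r̄ − rf) / σ = (1.1125 − 0.38) / 2.2893 = 0.7325 / 2.2893 = 0.3200

0.32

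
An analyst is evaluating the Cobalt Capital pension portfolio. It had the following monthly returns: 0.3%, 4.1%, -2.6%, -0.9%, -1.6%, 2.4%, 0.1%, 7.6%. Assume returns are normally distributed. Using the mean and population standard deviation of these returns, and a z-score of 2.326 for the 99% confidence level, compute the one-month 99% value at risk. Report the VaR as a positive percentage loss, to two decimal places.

r̄ = (0.3 + 4.1 − 2.6 − 0.9 − 1.6 + 2.4 + 0.1 + 7.6) / 8 = 9.40 / 8 = 1.1750%
Population σ = √[Σ(r − r̄)² / 8] = √[79.5150 / 8] = √9.9394 = 3.1527%
VaR = −(r̄ − z·σ) = −(1.1750 − 2.326 × 3.1527) = −(-6.1582) = 6.1582%

6.16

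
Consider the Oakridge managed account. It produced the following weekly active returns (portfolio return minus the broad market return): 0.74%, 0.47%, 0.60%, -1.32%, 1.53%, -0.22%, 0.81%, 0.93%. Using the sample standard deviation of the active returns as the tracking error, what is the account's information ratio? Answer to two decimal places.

0.51

r̄ = (0.74 + 0.47 + 0.6 − 1.32 + 1.53 − 0.22 + 0.81 + 0.93) / 8 = 3.540 / 8 = 0.4425%
Sample std dev = √[5.2148 / 7] = 0.8631%
IR = r̄ / tracking error = 0.4425 / 0.8631 = 0.5127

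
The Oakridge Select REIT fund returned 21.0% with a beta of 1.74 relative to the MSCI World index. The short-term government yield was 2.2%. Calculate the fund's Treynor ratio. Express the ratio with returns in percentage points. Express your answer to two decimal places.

Treynor = (Rp − Rf) / β = (21.0% − 2.2%) / 1.74 = 18.80 / 1.74 = 10.8046

10.80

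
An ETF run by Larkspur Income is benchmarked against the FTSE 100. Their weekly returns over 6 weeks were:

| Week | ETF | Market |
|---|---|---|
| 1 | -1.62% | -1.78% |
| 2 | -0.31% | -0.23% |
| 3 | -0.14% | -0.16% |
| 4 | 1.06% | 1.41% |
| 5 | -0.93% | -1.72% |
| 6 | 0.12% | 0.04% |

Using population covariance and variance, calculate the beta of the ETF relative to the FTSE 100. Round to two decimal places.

r̄p = -0.3033%,  r̄m = -0.4067%
Cov = Σ(rp − r̄p)(rm − r̄m) / 6 = 0.8894
Var(rm) = Σ(rm − r̄m)² / 6 = 1.2005
β = Cov / Var = 0.8894 / 1.2005 = 0.7409

0.74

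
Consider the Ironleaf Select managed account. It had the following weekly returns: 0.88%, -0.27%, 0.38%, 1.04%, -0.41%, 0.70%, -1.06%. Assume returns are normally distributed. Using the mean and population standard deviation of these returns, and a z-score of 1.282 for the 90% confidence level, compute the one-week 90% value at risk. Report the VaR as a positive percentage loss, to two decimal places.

r̄ = (0.88 − 0.27 + 0.38 + 1.04 − 0.41 + 0.7 − 1.06) / 7 = 0.1800%
Population σ = √[Σ(r − r̄)² / 7] = √[3.6282 / 7] = √0.5183 = 0.7199%
VaR = −(r̄ − z·σ) = −(0.1800 − 1.282 × 0.7199) = −(-0.7429) = 0.7429%

0.74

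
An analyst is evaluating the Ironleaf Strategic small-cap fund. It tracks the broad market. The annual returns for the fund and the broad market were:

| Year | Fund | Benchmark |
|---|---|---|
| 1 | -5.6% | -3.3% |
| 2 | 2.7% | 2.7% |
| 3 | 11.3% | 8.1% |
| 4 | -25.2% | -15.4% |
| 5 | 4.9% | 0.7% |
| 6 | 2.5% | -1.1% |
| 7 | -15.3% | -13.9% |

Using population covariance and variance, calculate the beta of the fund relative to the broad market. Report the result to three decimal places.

r̄p = -3.5286%,  r̄m = -3.1714%
Cov = Σ(rp − r̄p)(rm − r̄m) / 7 = 91.4851
Var(rm) = Σ(rm − r̄m)² / 7 = 63.6363
β = Cov / Var = 91.4851 / 63.6363 = 1.4376

1.438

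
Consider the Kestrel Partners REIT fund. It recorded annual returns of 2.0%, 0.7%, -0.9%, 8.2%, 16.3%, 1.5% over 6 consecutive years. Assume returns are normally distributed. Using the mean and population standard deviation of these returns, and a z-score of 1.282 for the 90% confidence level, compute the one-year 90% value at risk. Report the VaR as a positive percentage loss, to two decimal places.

Mean return r̄ = 27.80 / 6 = 4.6333%
Population std dev = √[211.6733 / 6] = 5.9396%
VaR = −(r̄ − z·σ) = −(4.6333 − 1.282 × 5.9396) = −(-2.9813) = 2.9813%

2.98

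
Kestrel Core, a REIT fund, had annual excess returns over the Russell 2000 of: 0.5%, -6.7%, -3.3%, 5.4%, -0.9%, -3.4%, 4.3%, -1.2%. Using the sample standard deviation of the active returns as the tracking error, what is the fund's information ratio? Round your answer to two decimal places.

-0.16

μ = (0.5 − 6.7 − 3.3 + 5.4 − 0.9 − 3.4 + 4.3 − 1.2) / 8 = -0.6625%
Sample std dev = √[113.9788 / 7] = 4.0352%
IR = μ / tracking error = -0.6625 / 4.0352 = -0.1642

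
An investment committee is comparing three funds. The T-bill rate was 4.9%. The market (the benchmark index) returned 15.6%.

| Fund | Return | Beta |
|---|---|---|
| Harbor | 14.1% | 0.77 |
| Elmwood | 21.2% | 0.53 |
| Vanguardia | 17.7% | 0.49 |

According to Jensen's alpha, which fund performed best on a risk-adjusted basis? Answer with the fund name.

Elmwood

Harbor: α = 14.1% − [4.9% + 0.77 × (15.6% − 4.9%)] = 0.961
Elmwood: α = 21.2% − [4.9% + 0.53 × (15.6% − 4.9%)] = 10.629
Vanguardia: α = 17.7% − [4.9% + 0.49 × (15.6% − 4.9%)] = 7.557
Highest: Elmwood (10.629).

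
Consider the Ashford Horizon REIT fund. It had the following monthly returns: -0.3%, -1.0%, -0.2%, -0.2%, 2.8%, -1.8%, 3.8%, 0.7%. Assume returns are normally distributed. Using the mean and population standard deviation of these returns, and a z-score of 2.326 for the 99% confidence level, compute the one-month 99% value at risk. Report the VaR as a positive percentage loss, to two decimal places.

3.67

r̄ = (-0.3 − 1 − 0.2 − 0.2 + 2.8 − 1.8 + 3.8 + 0.7) / 8 = 3.80 / 8 = 0.4750%
Σ(r − r̄)² = (-0.3 − 0.4750)² + (-1 − 0.4750)² + … = 25.3750
σ = √[25.3750 / 8] = 1.7810%
VaR = −(r̄ − z·σ) = −(0.4750 − 2.326 × 1.7810) = −(-3.6676) = 3.6676%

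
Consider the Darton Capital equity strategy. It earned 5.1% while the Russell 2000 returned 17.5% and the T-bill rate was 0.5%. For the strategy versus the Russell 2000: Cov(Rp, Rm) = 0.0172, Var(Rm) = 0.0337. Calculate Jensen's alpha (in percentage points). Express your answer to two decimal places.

-4.08

β = Cov / Var = 0.0172 / 0.0337 = 0.5104
E[R] = Rf + β(Rm − Rf) = 0.5% + 0.5104 × (17.5% − 0.5%) = 9.1768%
α = Rp − E[R] = 5.1% − 9.1768% = -4.0768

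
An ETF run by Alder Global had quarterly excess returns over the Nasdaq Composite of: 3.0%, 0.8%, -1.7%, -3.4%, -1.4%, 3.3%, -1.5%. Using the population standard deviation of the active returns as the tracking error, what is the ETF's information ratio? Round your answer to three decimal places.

-0.054

r̄ = (3 + 0.8 − 1.7 − 3.4 − 1.4 + 3.3 − 1.5) / 7 = -0.1286%
Population σ = √[Σ(r − r̄)² / 7] = √[39.0743 / 7] = √5.5820 = 2.3626%
IR = r̄ / tracking error = -0.1286 / 2.3626 = -0.0544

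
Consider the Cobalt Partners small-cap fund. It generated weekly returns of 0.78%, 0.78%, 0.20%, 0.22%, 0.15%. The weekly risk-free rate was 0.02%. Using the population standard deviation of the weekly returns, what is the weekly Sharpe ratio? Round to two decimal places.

μ = (0.78 + 0.78 + 0.2 + 0.22 + 0.15) / 5 = 0.4260%
Population σ = √[Σ(r − μ)² / 5] = √[0.4203 / 5] = √0.0841 = 0.2900%
Sharpe = (μ − rf) / σ = (0.4260 − 0.02) / 0.2900 = 0.4060 / 0.2900 = 1.4000

1.40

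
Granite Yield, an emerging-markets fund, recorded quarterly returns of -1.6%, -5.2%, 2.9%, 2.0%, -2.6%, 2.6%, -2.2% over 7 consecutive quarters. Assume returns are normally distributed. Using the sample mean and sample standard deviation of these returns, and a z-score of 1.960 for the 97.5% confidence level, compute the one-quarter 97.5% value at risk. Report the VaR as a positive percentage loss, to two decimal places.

Mean return r̄ = -4.10 / 7 = -0.5857%
Σ(r − r̄)² = 57.9686; sample σ = √(57.9686/6) = 3.1083%
VaR = −(r̄ − z·σ) = −(-0.5857 − 1.960 × 3.1083) = −(-6.6780) = 6.6780%

6.68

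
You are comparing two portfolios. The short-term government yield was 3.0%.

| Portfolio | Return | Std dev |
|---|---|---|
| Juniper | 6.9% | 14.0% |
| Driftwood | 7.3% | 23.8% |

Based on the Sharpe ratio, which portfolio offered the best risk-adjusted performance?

Juniper

Juniper: Sharpe ratio = (6.9% − 3.0%) / 14.0% = 0.279
Driftwood: Sharpe ratio = (7.3% − 3.0%) / 23.8% = 0.181
Highest: Juniper (0.279).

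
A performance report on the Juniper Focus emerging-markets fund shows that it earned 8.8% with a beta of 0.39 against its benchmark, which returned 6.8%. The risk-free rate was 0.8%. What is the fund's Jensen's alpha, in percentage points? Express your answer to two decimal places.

5.66

CAPM expected return = Rf + β(Rm − Rf) = 0.8% + 0.39 × (6.8% − 0.8%) = 0.8 + 0.39 × 6.00 = 3.1400%
Jensen's α = Rp − E[R] = 8.8% − 3.1400% = 5.6600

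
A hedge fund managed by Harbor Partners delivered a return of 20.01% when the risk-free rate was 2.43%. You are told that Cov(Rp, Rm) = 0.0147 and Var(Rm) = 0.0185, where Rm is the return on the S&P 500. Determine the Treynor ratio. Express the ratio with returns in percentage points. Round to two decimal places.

β = Cov / Var = 0.0147 / 0.0185 = 0.7946
Treynor = (Rp − Rf) / β = (20.01% − 2.43%) / 0.7946 = 17.58 / 0.7946 = 22.1243

22.12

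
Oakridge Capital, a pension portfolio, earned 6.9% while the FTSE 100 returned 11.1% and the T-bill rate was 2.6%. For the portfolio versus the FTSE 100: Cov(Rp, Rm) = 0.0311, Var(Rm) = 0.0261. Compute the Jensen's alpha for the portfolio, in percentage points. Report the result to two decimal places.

-5.83

β = Cov / Var = 0.0311 / 0.0261 = 1.1916
E[R] = Rf + β(Rm − Rf) = 2.6% + 1.1916 × (11.1% − 2.6%) = 12.7286%
α = Rp − E[R] = 6.9% − 12.7286% = -5.8286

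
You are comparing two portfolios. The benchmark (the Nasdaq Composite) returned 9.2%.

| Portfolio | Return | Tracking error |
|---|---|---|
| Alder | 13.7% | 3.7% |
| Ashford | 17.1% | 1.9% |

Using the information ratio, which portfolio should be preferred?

Alder: IR = (13.7% − 9.2%) / 3.7% = 1.216
Ashford: IR = (17.1% − 9.2%) / 1.9% = 4.158
Highest: Ashford (4.158).

Ashford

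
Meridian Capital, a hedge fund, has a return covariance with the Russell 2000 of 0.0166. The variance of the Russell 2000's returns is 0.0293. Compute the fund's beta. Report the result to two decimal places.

0.57

β = Cov(Rp, Rm) / Var(Rm) = 0.0166 / 0.0293 = 0.5666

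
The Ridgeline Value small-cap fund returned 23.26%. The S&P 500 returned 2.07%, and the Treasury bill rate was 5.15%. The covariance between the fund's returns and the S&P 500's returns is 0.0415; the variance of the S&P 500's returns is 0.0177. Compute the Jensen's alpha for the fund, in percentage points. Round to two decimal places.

25.33

β = Cov / Var = 0.0415 / 0.0177 = 2.3446
E[R] = Rf + β(Rm − Rf) = 5.15% + 2.3446 × (2.07% − 5.15%) = -2.0714%
α = Rp − E[R] = 23.26% − -2.0714% = 25.3314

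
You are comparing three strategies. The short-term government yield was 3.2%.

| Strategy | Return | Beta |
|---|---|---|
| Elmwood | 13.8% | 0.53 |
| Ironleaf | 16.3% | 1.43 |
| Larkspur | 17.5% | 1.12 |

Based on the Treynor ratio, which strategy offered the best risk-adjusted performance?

Elmwood: Treynor = (13.8% − 3.2%) / 0.53 = 20.000
Ironleaf: Treynor = (16.3% − 3.2%) / 1.43 = 9.161
Larkspur: Treynor = (17.5% − 3.2%) / 1.12 = 12.768
Highest: Elmwood (20.000).

Elmwood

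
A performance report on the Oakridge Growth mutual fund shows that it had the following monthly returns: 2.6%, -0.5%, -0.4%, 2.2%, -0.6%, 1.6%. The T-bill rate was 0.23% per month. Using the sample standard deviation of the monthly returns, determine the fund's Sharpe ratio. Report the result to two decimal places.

r̄ = (2.6 − 0.5 − 0.4 + 2.2 − 0.6 + 1.6) / 6 = 4.90 / 6 = 0.8167%
Σ(r − r̄)² = 10.9283; sample σ = √(10.9283/5) = 1.4784%
Sharpe = (r̄ − rf) / σ = (0.8167 − 0.23) / 1.4784 = 0.5867 / 1.4784 = 0.3968

0.40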